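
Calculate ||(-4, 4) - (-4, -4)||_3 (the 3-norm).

(Σ|x_i - y_i|^3)^(1/3) = (|-4 - (-4)|^3 + |4 - (-4)|^3)^(1/3)
= (0^3 + 8^3)^(1/3) = (0 + 512)^(1/3) = (512)^(1/3) = 8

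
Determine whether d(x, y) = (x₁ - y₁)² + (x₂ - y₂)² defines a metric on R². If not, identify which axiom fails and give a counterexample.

No. The squared Euclidean distance fails the triangle inequality. Counterexample: x = (0, 0), y = (1, 3), z = (2, 6). d(x,z) = 2² + 6² = 40, but d(x,y) + d(y,z) = (1² + 3²) + (1² + 3²) = 10 + 10 = 20. Since 40 > 20, the triangle inequality is violated. (Note: √d, the ordinary Euclidean distance, IS a metric.)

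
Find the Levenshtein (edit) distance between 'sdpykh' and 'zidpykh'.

Let D[i][j] be the edit distance between the first i characters of 'sdpykh' and the first j characters of 'zidpykh', with D[i][0] = i, D[0][j] = j, and D[i][j] = D[i-1][j-1] if the characters match, else 1 + min(D[i-1][j], D[i][j-1], D[i-1][j-1]). Filling the table (rows: prefixes of 'sdpykh', columns: prefixes of 'zidpykh'):
     ε  z  i  d  p  y  k  h
  ε  0  1  2  3  4  5  6  7
  s  1  1  2  3  4  5  6  7
  d  2  2  2  2  3  4  5  6
  p  3  3  3  3  2  3  4  5
  y  4  4  4  4  3  2  3  4
  k  5  5  5  5  4  3  2  3
  h  6  6  6  6  5  4  3  2
The bottom-right entry gives D[6][7] = 2, so no sequence of fewer than 2 edits works. Backtracking through the table gives one optimal edit sequence (2 edits):
  sdpykh → zsdpykh (ins z @1)
  zsdpykh → zidpykh (sub s→i @2)
Edit distance = 2.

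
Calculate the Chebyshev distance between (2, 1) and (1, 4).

max(|x_i - y_i|) = max(|2 - 1|, |1 - 4|) = max(1, 3) = 3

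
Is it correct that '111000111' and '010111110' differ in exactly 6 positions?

Differing positions: 1, 3, 4, 5, 6, 9. Hamming distance = 6, so the claim is true.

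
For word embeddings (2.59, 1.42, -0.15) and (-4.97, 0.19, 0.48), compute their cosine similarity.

With u = (2.59, 1.42, -0.15), v = (-4.97, 0.19, 0.48):
u·v = 2.59·(-4.97) + 1.42·0.19 + (-0.15)·0.48 = (-12.8723) + 0.2698 + (-0.072) = -12.6745.
|u| = √(2.59² + 1.42² + (-0.15)²) = √(6.7081 + 2.0164 + 0.0225) = √8.747, |v| = √((-4.97)² + 0.19² + 0.48²) = √(24.7009 + 0.0361 + 0.2304) = √24.9674.
cos θ = (u·v)/(|u||v|) = -12.6745/(√8.747·√24.9674) ≈ -0.8577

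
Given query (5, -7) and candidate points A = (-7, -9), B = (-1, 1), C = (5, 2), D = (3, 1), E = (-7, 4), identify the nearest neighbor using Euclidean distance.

Distances: d(A) ≈ 12.1655, d(B) = 10, d(C) = 9, d(D) ≈ 8.2462, d(E) ≈ 16.2788. Nearest: D = (3, 1) with distance 8.2462.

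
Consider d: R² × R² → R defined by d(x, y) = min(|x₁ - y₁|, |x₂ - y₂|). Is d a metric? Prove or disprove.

No. d fails identity of indiscernibles: take x = (-3, 0) and y = (-3, 4). Then d(x,y) = min(|-3 - (-3)|, |0 - 4|) = min(0, 4) = 0, yet x ≠ y.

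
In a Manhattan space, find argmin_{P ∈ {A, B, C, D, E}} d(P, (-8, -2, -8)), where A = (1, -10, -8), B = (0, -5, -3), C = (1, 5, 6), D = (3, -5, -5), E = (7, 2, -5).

Distances: d(A) = 17, d(B) = 16, d(C) = 30, d(D) = 17, d(E) = 22. Nearest: B = (0, -5, -3) with distance 16.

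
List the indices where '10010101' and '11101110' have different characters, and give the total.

Differing positions: 2, 3, 4, 5, 7, 8. Hamming distance = 6.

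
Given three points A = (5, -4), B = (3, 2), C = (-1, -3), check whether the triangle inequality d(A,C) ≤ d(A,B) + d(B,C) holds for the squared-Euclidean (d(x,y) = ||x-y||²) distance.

d(A,B) = 2² + 6² = 40, d(B,C) = 4² + 5² = 41, d(A,C) = 6² + 1² = 37.
d(A,C) = 37 ≤ 40 + 41 = 81. Triangle inequality is satisfied.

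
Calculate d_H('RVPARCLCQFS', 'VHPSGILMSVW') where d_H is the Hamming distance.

Differing positions: 1, 2, 4, 5, 6, 8, 9, 10, 11. Hamming distance = 9.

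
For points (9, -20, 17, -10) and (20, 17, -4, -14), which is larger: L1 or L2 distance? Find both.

L1 = |9 - 20| + |-20 - 17| + |17 - (-4)| + |-10 - (-14)| = 11 + 37 + 21 + 4 = 73
L2 = √(11² + 37² + 21² + 4²) = √1947 ≈ 44.1248
L1 ≥ L2 always (equality iff movement is along one axis); L1 > L2 here.
Ratio L1/L2 = 73/√1947 ≈ 1.6544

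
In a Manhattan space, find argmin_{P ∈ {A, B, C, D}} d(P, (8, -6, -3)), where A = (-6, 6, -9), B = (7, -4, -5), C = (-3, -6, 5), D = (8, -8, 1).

Distances: d(A) = 32, d(B) = 5, d(C) = 19, d(D) = 6. Nearest: B = (7, -4, -5) with distance 5.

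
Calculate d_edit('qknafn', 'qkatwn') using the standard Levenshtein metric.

Let D[i][j] be the edit distance between the first i characters of 'qknafn' and the first j characters of 'qkatwn', with D[i][0] = i, D[0][j] = j, and D[i][j] = D[i-1][j-1] if the characters match, else 1 + min(D[i-1][j], D[i][j-1], D[i-1][j-1]). Filling the table (rows: prefixes of 'qknafn', columns: prefixes of 'qkatwn'):
     ε  q  k  a  t  w  n
  ε  0  1  2  3  4  5  6
  q  1  0  1  2  3  4  5
  k  2  1  0  1  2  3  4
  n  3  2  1  1  2  3  3
  a  4  3  2  1  2  3  4
  f  5  4  3  2  2  3  4
  n  6  5  4  3  3  3  3
The bottom-right entry gives D[6][6] = 3, so no sequence of fewer than 3 edits works. Backtracking through the table gives one optimal edit sequence (3 edits):
  qknafn → qkaafn (sub n→a @3)
  qkaafn → qkatfn (sub a→t @4)
  qkatfn → qkatwn (sub f→w @5)
Edit distance = 3.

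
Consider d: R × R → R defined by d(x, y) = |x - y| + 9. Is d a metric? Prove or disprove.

No. d fails identity of indiscernibles (specifically d(x,x) = 0): d(-2, -2) = |-2 - (-2)| + 9 = 0 + 9 = 9 ≠ 0.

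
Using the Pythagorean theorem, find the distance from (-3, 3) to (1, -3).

√(Σ(x_i - y_i)²) = √((-3 - 1)² + (3 - (-3))²)
= √((-4)² + 6²) = √(16 + 36) = √52 ≈ 7.2111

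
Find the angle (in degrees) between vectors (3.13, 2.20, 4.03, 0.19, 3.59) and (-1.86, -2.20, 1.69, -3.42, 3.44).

With u = (3.13, 2.20, 4.03, 0.19, 3.59), v = (-1.86, -2.20, 1.69, -3.42, 3.44):
u·v = 3.13·(-1.86) + 2.2·(-2.2) + 4.03·1.69 + 0.19·(-3.42) + 3.59·3.44 = (-5.8218) + (-4.84) + 6.8107 + (-0.6498) + 12.3496 = 7.8487.
|u| = √(3.13² + 2.2² + 4.03² + 0.19² + 3.59²) = √(9.7969 + 4.84 + 16.2409 + 0.0361 + 12.8881) = √43.802, |v| = √((-1.86)² + (-2.2)² + 1.69² + (-3.42)² + 3.44²) = √(3.4596 + 4.84 + 2.8561 + 11.6964 + 11.8336) = √34.6857.
cos θ = (u·v)/(|u||v|) = 7.8487/(√43.802·√34.6857) ≈ 0.201361
θ = arccos(0.201361) ≈ 78.38°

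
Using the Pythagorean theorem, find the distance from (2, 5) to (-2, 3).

√(Σ(x_i - y_i)²) = √((2 - (-2))² + (5 - 3)²)
= √(4² + 2²) = √(16 + 4) = √20 ≈ 4.4721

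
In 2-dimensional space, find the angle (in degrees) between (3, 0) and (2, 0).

With u = (3, 0), v = (2, 0):
u·v = 3·2 + 0·0 = 6 + 0 = 6.
|u| = √(3² + 0²) = √9, |v| = √(2² + 0²) = √4, so |u||v| = √(9·4) = √36 = 6.
cos θ = (u·v)/(|u||v|) = 6/6 = 1 (the vectors are parallel, pointing the same way)
θ = arccos(1) = 0°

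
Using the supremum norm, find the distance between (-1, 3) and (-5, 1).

max(|x_i - y_i|) = max(|-1 - (-5)|, |3 - 1|) = max(4, 2) = 4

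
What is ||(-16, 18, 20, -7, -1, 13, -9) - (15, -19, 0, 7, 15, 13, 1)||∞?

max(|x_i - y_i|) = max(|-16 - 15|, |18 - (-19)|, |20 - 0|, |-7 - 7|, |-1 - 15|, |13 - 13|, |-9 - 1|) = max(31, 37, 20, 14, 16, 0, 10) = 37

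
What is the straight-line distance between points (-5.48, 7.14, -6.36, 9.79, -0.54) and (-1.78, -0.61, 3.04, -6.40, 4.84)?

√(Σ(x_i - y_i)²) = √((-5.48 - (-1.78))² + (7.14 - (-0.61))² + (-6.36 - 3.04)² + (9.79 - (-6.4))² + (-0.54 - 4.84)²)
= √((-3.7)² + 7.75² + (-9.4)² + 16.19² + (-5.38)²) = √(13.69 + 60.0625 + 88.36 + 262.1161 + 28.9444) = √453.173 ≈ 21.2879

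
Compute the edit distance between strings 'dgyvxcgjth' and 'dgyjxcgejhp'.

Let D[i][j] be the edit distance between the first i characters of 'dgyvxcgjth' and the first j characters of 'dgyjxcgejhp', with D[i][0] = i, D[0][j] = j, and D[i][j] = D[i-1][j-1] if the characters match, else 1 + min(D[i-1][j], D[i][j-1], D[i-1][j-1]). Filling the table (rows: prefixes of 'dgyvxcgjth', columns: prefixes of 'dgyjxcgejhp'):
     ε  d  g  y  j  x  c  g  e  j  h  p
  ε  0  1  2  3  4  5  6  7  8  9 10 11
  d  1  0  1  2  3  4  5  6  7  8  9 10
  g  2  1  0  1  2  3  4  5  6  7  8  9
  y  3  2  1  0  1  2  3  4  5  6  7  8
  v  4  3  2  1  1  2  3  4  5  6  7  8
  x  5  4  3  2  2  1  2  3  4  5  6  7
  c  6  5  4  3  3  2  1  2  3  4  5  6
  g  7  6  5  4  4  3  2  1  2  3  4  5
  j  8  7  6  5  4  4  3  2  2  2  3  4
  t  9  8  7  6  5  5  4  3  3  3  3  4
  h 10  9  8  7  6  6  5  4  4  4  3  4
The bottom-right entry gives D[10][11] = 4, so no sequence of fewer than 4 edits works. Backtracking through the table gives one optimal edit sequence (4 edits):
  dgyvxcgjth → dgyjxcgjth (sub v→j @4)
  dgyjxcgjth → dgyjxcgejth (ins e @8)
  dgyjxcgejth → dgyjxcgejhh (sub t→h @10)
  dgyjxcgejhh → dgyjxcgejhp (sub h→p @11)
Edit distance = 4.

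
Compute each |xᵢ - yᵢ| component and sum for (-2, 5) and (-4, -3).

Σ|x_i - y_i| = |-2 - (-4)| + |5 - (-3)| = 2 + 8 = 10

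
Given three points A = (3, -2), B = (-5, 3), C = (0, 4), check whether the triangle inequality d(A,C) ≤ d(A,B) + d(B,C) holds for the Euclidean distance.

d(A,B) = √(8² + 5²) = √89 ≈ 9.434, d(B,C) = √(5² + 1²) = √26 ≈ 5.099, d(A,C) = √(3² + 6²) = √45 ≈ 6.7082.
d(A,C) ≈ 6.7082 ≤ 9.434 + 5.099 = 14.533. Triangle inequality is satisfied.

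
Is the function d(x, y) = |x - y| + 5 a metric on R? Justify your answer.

No. d fails identity of indiscernibles (specifically d(x,x) = 0): d(8, 8) = |8 - 8| + 5 = 0 + 5 = 5 ≠ 0.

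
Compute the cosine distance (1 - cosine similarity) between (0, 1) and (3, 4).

With u = (0, 1), v = (3, 4):
u·v = 0·3 + 1·4 = 0 + 4 = 4.
|u| = √(0² + 1²) = √1, |v| = √(3² + 4²) = √25, so |u||v| = √(1·25) = √25 = 5.
cos θ = (u·v)/(|u||v|) = 4/5 = 0.8
Cosine distance = 1 - cos θ = 1 - 0.8 = 0.2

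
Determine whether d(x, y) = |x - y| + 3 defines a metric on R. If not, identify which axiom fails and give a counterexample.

No. d fails identity of indiscernibles (specifically d(x,x) = 0): d(-2, -2) = |-2 - (-2)| + 3 = 0 + 3 = 3 ≠ 0.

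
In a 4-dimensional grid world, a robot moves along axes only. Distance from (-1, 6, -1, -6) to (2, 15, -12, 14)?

Σ|x_i - y_i| = |-1 - 2| + |6 - 15| + |-1 - (-12)| + |-6 - 14| = 3 + 9 + 11 + 20 = 43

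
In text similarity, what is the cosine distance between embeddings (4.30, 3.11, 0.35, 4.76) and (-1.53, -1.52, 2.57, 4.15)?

With u = (4.30, 3.11, 0.35, 4.76), v = (-1.53, -1.52, 2.57, 4.15):
u·v = 4.3·(-1.53) + 3.11·(-1.52) + 0.35·2.57 + 4.76·4.15 = (-6.579) + (-4.7272) + 0.8995 + 19.754 = 9.3473.
|u| = √(4.3² + 3.11² + 0.35² + 4.76²) = √(18.49 + 9.6721 + 0.1225 + 22.6576) = √50.9422, |v| = √((-1.53)² + (-1.52)² + 2.57² + 4.15²) = √(2.3409 + 2.3104 + 6.6049 + 17.2225) = √28.4787.
cos θ = (u·v)/(|u||v|) = 9.3473/(√50.9422·√28.4787) ≈ 0.2454
Cosine distance = 1 - cos θ ≈ 1 - 0.2454 = 0.7546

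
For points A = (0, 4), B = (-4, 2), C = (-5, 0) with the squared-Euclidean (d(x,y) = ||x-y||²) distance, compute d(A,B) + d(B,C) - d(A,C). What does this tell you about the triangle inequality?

d(A,B) = 4² + 2² = 20, d(B,C) = 1² + 2² = 5, d(A,C) = 5² + 4² = 41.
d(A,B) + d(B,C) - d(A,C) = 20 + 5 - 41 = 25 - 41 = -16. This is < 0, so the triangle inequality FAILS for these points (squared-Euclidean is not a metric).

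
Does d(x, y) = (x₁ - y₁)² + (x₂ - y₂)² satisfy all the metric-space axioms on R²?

No. The squared Euclidean distance fails the triangle inequality. Counterexample: x = (0, 0), y = (5, 5), z = (10, 10). d(x,z) = 10² + 10² = 200, but d(x,y) + d(y,z) = (5² + 5²) + (5² + 5²) = 50 + 50 = 100. Since 200 > 100, the triangle inequality is violated. (Note: √d, the ordinary Euclidean distance, IS a metric.)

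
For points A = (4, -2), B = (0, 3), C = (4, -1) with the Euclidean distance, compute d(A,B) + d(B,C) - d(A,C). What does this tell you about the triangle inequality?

d(A,B) = √(4² + 5²) = √41 ≈ 6.4031, d(B,C) = √(4² + 4²) = √32 ≈ 5.6569, d(A,C) = √(0² + 1²) = √1 = 1.
d(A,B) + d(B,C) - d(A,C) = 6.4031 + 5.6569 - 1 = 12.06 - 1 = 11.06 (to 4 decimal places). This is ≥ 0, so the triangle inequality holds for these points.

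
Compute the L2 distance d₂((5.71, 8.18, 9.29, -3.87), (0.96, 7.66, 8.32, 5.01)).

√(Σ(x_i - y_i)²) = √((5.71 - 0.96)² + (8.18 - 7.66)² + (9.29 - 8.32)² + (-3.87 - 5.01)²)
= √(4.75² + 0.52² + 0.97² + (-8.88)²) = √(22.5625 + 0.2704 + 0.9409 + 78.8544) = √102.6282 ≈ 10.1306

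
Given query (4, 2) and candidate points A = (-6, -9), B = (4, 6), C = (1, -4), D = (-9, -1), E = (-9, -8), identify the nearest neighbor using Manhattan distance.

Distances: d(A) = 21, d(B) = 4, d(C) = 9, d(D) = 16, d(E) = 23. Nearest: B = (4, 6) with distance 4.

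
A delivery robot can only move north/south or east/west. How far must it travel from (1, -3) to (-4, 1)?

Σ|x_i - y_i| = |1 - (-4)| + |-3 - 1| = 5 + 4 = 9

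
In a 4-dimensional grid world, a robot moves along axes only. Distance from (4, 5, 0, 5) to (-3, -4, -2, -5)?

Σ|x_i - y_i| = |4 - (-3)| + |5 - (-4)| + |0 - (-2)| + |5 - (-5)| = 7 + 9 + 2 + 10 = 28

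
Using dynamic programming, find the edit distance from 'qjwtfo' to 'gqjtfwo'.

Let D[i][j] be the edit distance between the first i characters of 'qjwtfo' and the first j characters of 'gqjtfwo', with D[i][0] = i, D[0][j] = j, and D[i][j] = D[i-1][j-1] if the characters match, else 1 + min(D[i-1][j], D[i][j-1], D[i-1][j-1]). Filling the table (rows: prefixes of 'qjwtfo', columns: prefixes of 'gqjtfwo'):
     ε  g  q  j  t  f  w  o
  ε  0  1  2  3  4  5  6  7
  q  1  1  1  2  3  4  5  6
  j  2  2  2  1  2  3  4  5
  w  3  3  3  2  2  3  3  4
  t  4  4  4  3  2  3  4  4
  f  5  5  5  4  3  2  3  4
  o  6  6  6  5  4  3  3  3
The bottom-right entry gives D[6][7] = 3, so no sequence of fewer than 3 edits works. Backtracking through the table gives one optimal edit sequence (3 edits):
  qjwtfo → gqjwtfo (ins g @1)
  gqjwtfo → gqjtfo (del w @4)
  gqjtfo → gqjtfwo (ins w @6)
Edit distance = 3.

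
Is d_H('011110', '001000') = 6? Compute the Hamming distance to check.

Differing positions: 2, 4, 5. Hamming distance = 3, so the claim that d_H = 6 is false.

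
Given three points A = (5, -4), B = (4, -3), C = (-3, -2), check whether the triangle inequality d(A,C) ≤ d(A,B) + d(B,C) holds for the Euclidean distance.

d(A,B) = √(1² + 1²) = √2 ≈ 1.4142, d(B,C) = √(7² + 1²) = √50 ≈ 7.0711, d(A,C) = √(8² + 2²) = √68 ≈ 8.2462.
d(A,C) ≈ 8.2462 ≤ 1.4142 + 7.0711 = 8.4853. Triangle inequality is satisfied.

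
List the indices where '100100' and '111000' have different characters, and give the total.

Differing positions: 2, 3, 4. Hamming distance = 3.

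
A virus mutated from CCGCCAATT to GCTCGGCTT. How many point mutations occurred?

Differing positions: 1, 3, 5, 6, 7. Hamming distance = 5.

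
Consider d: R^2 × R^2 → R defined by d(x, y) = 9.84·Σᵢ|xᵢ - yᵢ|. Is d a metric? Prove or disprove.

Yes. The L1 (Manhattan) norm induces a metric on R^2, and multiplying a metric by a positive constant 9.84 > 0 preserves all four axioms: non-negativity (9.84·||x-y|| ≥ 0), identity (9.84·||x-y|| = 0 ⟺ ||x-y|| = 0 ⟺ x = y), symmetry (||x-y|| = ||y-x||), and the triangle inequality (9.84·||x-z|| ≤ 9.84·||x-y|| + 9.84·||y-z||). So d is a metric.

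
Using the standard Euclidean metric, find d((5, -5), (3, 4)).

√(Σ(x_i - y_i)²) = √((5 - 3)² + (-5 - 4)²)
= √(2² + (-9)²) = √(4 + 81) = √85 ≈ 9.2195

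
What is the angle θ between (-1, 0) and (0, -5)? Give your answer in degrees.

With u = (-1, 0), v = (0, -5):
u·v = (-1)·0 + 0·(-5) = 0 + 0 = 0.
|u| = √((-1)² + 0²) = √1, |v| = √(0² + (-5)²) = √25, so |u||v| = √(1·25) = √25 = 5.
cos θ = (u·v)/(|u||v|) = 0/5 = 0 (the vectors are orthogonal)
θ = arccos(0) = 90°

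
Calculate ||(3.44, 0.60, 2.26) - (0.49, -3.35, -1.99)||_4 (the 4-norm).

(Σ|x_i - y_i|^4)^(1/4) = (|3.44 - 0.49|^4 + |0.6 - (-3.35)|^4 + |2.26 - (-1.99)|^4)^(1/4)
= (2.95^4 + 3.95^4 + 4.25^4)^(1/4) ≈ (75.7335 + 243.438 + 326.2539)^(1/4) = (645.4254)^(1/4) ≈ 5.0404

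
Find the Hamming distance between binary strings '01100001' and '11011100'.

Differing positions: 1, 3, 4, 5, 6, 8. Hamming distance = 6.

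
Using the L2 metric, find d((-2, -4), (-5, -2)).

√(Σ(x_i - y_i)²) = √((-2 - (-5))² + (-4 - (-2))²)
= √(3² + (-2)²) = √(9 + 4) = √13 ≈ 3.6056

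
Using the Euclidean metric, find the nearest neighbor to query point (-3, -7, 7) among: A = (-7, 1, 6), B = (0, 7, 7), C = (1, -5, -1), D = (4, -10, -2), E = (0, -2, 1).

Distances: d(A) = 9, d(B) ≈ 14.3178, d(C) ≈ 9.1652, d(D) ≈ 11.7898, d(E) ≈ 8.3666. Nearest: E = (0, -2, 1) with distance 8.3666.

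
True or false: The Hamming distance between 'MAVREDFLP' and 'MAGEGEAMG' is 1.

Differing positions: 3, 4, 5, 6, 7, 8, 9. Hamming distance = 7, so the claim that d_H = 1 is false.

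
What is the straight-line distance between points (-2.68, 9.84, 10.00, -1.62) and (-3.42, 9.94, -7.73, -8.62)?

√(Σ(x_i - y_i)²) = √((-2.68 - (-3.42))² + (9.84 - 9.94)² + (10 - (-7.73))² + (-1.62 - (-8.62))²)
= √(0.74² + (-0.1)² + 17.73² + 7²) = √(0.5476 + 0.01 + 314.3529 + 49) = √363.9105 ≈ 19.0764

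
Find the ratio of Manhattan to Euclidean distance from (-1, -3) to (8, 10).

L1 = |-1 - 8| + |-3 - 10| = 9 + 13 = 22
L2 = √(9² + 13²) = √250 ≈ 15.8114
L1 ≥ L2 always (equality iff movement is along one axis); L1 > L2 here.
Ratio L1/L2 = 22/√250 ≈ 1.3914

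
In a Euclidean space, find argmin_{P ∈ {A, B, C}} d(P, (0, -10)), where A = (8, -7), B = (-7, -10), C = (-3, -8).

Distances: d(A) ≈ 8.544, d(B) = 7, d(C) ≈ 3.6056. Nearest: C = (-3, -8) with distance 3.6056.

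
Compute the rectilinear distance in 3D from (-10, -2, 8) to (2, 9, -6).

Σ|x_i - y_i| = |-10 - 2| + |-2 - 9| + |8 - (-6)| = 12 + 11 + 14 = 37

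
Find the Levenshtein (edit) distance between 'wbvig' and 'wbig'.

Let D[i][j] be the edit distance between the first i characters of 'wbvig' and the first j characters of 'wbig', with D[i][0] = i, D[0][j] = j, and D[i][j] = D[i-1][j-1] if the characters match, else 1 + min(D[i-1][j], D[i][j-1], D[i-1][j-1]). Filling the table (rows: prefixes of 'wbvig', columns: prefixes of 'wbig'):
     ε  w  b  i  g
  ε  0  1  2  3  4
  w  1  0  1  2  3
  b  2  1  0  1  2
  v  3  2  1  1  2
  i  4  3  2  1  2
  g  5  4  3  2  1
The bottom-right entry gives D[5][4] = 1, so no sequence of fewer than 1 edit works. Backtracking through the table gives one optimal edit sequence (1 edit):
  wbvig → wbig (del v @3)
Edit distance = 1.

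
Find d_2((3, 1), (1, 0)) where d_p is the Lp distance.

(Σ|x_i - y_i|^2)^(1/2) = (|3 - 1|^2 + |1 - 0|^2)^(1/2)
= (2^2 + 1^2)^(1/2) = (4 + 1)^(1/2) = (5)^(1/2) ≈ 2.2361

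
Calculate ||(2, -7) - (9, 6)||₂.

√(Σ(x_i - y_i)²) = √((2 - 9)² + (-7 - 6)²)
= √((-7)² + (-13)²) = √(49 + 169) = √218 ≈ 14.7648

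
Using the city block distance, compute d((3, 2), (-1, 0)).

Σ|x_i - y_i| = |3 - (-1)| + |2 - 0| = 4 + 2 = 6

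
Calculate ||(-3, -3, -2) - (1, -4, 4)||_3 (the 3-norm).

(Σ|x_i - y_i|^3)^(1/3) = (|-3 - 1|^3 + |-3 - (-4)|^3 + |-2 - 4|^3)^(1/3)
= (4^3 + 1^3 + 6^3)^(1/3) = (64 + 1 + 216)^(1/3) = (281)^(1/3) ≈ 6.5499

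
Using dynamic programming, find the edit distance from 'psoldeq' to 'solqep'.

Let D[i][j] be the edit distance between the first i characters of 'psoldeq' and the first j characters of 'solqep', with D[i][0] = i, D[0][j] = j, and D[i][j] = D[i-1][j-1] if the characters match, else 1 + min(D[i-1][j], D[i][j-1], D[i-1][j-1]). Filling the table (rows: prefixes of 'psoldeq', columns: prefixes of 'solqep'):
     ε  s  o  l  q  e  p
  ε  0  1  2  3  4  5  6
  p  1  1  2  3  4  5  5
  s  2  1  2  3  4  5  6
  o  3  2  1  2  3  4  5
  l  4  3  2  1  2  3  4
  d  5  4  3  2  2  3  4
  e  6  5  4  3  3  2  3
  q  7  6  5  4  3  3  3
The bottom-right entry gives D[7][6] = 3, so no sequence of fewer than 3 edits works. Backtracking through the table gives one optimal edit sequence (3 edits):
  psoldeq → soldeq (del p @1)
  soldeq → solqeq (sub d→q @4)
  solqeq → solqep (sub q→p @6)
Edit distance = 3.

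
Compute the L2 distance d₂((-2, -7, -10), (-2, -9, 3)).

√(Σ(x_i - y_i)²) = √((-2 - (-2))² + (-7 - (-9))² + (-10 - 3)²)
= √(0² + 2² + (-13)²) = √(0 + 4 + 169) = √173 ≈ 13.1529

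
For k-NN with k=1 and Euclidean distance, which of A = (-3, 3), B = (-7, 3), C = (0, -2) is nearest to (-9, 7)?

Distances: d(A) ≈ 7.2111, d(B) ≈ 4.4721, d(C) ≈ 12.7279. Nearest: B = (-7, 3) with distance 4.4721.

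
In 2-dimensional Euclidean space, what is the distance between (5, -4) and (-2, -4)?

√(Σ(x_i - y_i)²) = √((5 - (-2))² + (-4 - (-4))²)
= √(7² + 0²) = √(49 + 0) = √49 = 7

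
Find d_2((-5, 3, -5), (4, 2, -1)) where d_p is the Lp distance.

(Σ|x_i - y_i|^2)^(1/2) = (|-5 - 4|^2 + |3 - 2|^2 + |-5 - (-1)|^2)^(1/2)
= (9^2 + 1^2 + 4^2)^(1/2) = (81 + 1 + 16)^(1/2) = (98)^(1/2) ≈ 9.8995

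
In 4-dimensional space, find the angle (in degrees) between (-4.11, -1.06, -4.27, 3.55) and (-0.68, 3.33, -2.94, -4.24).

With u = (-4.11, -1.06, -4.27, 3.55), v = (-0.68, 3.33, -2.94, -4.24):
u·v = (-4.11)·(-0.68) + (-1.06)·3.33 + (-4.27)·(-2.94) + 3.55·(-4.24) = 2.7948 + (-3.5298) + 12.5538 + (-15.052) = -3.2332.
|u| = √((-4.11)² + (-1.06)² + (-4.27)² + 3.55²) = √(16.8921 + 1.1236 + 18.2329 + 12.6025) = √48.8511, |v| = √((-0.68)² + 3.33² + (-2.94)² + (-4.24)²) = √(0.4624 + 11.0889 + 8.6436 + 17.9776) = √38.1725.
cos θ = (u·v)/(|u||v|) = -3.2332/(√48.8511·√38.1725) ≈ -0.074872
θ = arccos(-0.074872) ≈ 94.29°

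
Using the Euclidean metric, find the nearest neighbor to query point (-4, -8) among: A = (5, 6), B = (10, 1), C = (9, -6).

Distances: d(A) ≈ 16.6433, d(B) ≈ 16.6433, d(C) ≈ 13.1529. Nearest: C = (9, -6) with distance 13.1529.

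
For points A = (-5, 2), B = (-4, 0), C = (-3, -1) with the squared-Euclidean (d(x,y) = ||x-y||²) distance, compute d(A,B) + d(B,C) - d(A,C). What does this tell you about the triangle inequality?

d(A,B) = 1² + 2² = 5, d(B,C) = 1² + 1² = 2, d(A,C) = 2² + 3² = 13.
d(A,B) + d(B,C) - d(A,C) = 5 + 2 - 13 = 7 - 13 = -6. This is < 0, so the triangle inequality FAILS for these points (squared-Euclidean is not a metric).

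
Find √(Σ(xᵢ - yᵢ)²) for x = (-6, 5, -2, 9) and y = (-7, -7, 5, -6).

√(Σ(x_i - y_i)²) = √((-6 - (-7))² + (5 - (-7))² + (-2 - 5)² + (9 - (-6))²)
= √(1² + 12² + (-7)² + 15²) = √(1 + 144 + 49 + 225) = √419 ≈ 20.4695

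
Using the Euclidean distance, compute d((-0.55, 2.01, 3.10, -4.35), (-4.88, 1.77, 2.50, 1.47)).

(Σ|x_i - y_i|^2)^(1/2) = (|-0.55 - (-4.88)|^2 + |2.01 - 1.77|^2 + |3.1 - 2.5|^2 + |-4.35 - 1.47|^2)^(1/2)
= (4.33^2 + 0.24^2 + 0.6^2 + 5.82^2)^(1/2) = (18.7489 + 0.0576 + 0.36 + 33.8724)^(1/2) = (53.0389)^(1/2) ≈ 7.2828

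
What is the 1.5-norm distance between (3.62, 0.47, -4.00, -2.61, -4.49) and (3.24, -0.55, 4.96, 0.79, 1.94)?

(Σ|x_i - y_i|^1.5)^(1/1.5) = (|3.62 - 3.24|^1.5 + |0.47 - (-0.55)|^1.5 + |-4 - 4.96|^1.5 + |-2.61 - 0.79|^1.5 + |-4.49 - 1.94|^1.5)^(1/1.5)
= (0.38^1.5 + 1.02^1.5 + 8.96^1.5 + 3.4^1.5 + 6.43^1.5)^(1/1.5) ≈ (0.2342 + 1.0301 + 26.8202 + 6.2693 + 16.3048)^(1/1.5) = (50.6586)^(1/1.5) ≈ 13.691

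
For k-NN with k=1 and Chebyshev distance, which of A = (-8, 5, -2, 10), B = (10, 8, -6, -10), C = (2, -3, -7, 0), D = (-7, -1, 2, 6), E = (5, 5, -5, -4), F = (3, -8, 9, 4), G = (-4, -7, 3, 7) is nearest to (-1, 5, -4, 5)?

Distances: d(A) = 7, d(B) = 15, d(C) = 8, d(D) = 6, d(E) = 9, d(F) = 13, d(G) = 12. Nearest: D = (-7, -1, 2, 6) with distance 6.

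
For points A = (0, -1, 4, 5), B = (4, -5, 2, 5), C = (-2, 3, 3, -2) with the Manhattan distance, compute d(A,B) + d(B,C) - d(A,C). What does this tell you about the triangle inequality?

d(A,B) = 4 + 4 + 2 + 0 = 10, d(B,C) = 6 + 8 + 1 + 7 = 22, d(A,C) = 2 + 4 + 1 + 7 = 14.
d(A,B) + d(B,C) - d(A,C) = 10 + 22 - 14 = 32 - 14 = 18. This is ≥ 0, so the triangle inequality holds for these points.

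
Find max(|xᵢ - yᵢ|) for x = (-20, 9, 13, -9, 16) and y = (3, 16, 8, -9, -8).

max(|x_i - y_i|) = max(|-20 - 3|, |9 - 16|, |13 - 8|, |-9 - (-9)|, |16 - (-8)|) = max(23, 7, 5, 0, 24) = 24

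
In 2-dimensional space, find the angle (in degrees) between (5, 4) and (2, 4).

With u = (5, 4), v = (2, 4):
u·v = 5·2 + 4·4 = 10 + 16 = 26.
|u| = √(5² + 4²) = √41, |v| = √(2² + 4²) = √20, so |u||v| = √(41·20) = √820.
cos θ = (u·v)/(|u||v|) = 26/√820 ≈ 0.907959
θ = arccos(0.907959) ≈ 24.78°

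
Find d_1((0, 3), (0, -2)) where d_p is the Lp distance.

Σ|x_i - y_i| = |0 - 0| + |3 - (-2)| = 0 + 5 = 5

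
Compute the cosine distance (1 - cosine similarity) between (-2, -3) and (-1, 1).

With u = (-2, -3), v = (-1, 1):
u·v = (-2)·(-1) + (-3)·1 = 2 + (-3) = -1.
|u| = √((-2)² + (-3)²) = √13, |v| = √((-1)² + 1²) = √2, so |u||v| = √(13·2) = √26.
cos θ = (u·v)/(|u||v|) = -1/√26 ≈ -0.1961
Cosine distance = 1 - cos θ ≈ 1 - (-0.1961) = 1.1961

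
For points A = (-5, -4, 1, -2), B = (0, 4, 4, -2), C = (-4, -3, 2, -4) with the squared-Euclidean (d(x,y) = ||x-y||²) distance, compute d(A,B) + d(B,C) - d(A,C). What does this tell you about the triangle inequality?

d(A,B) = 5² + 8² + 3² + 0² = 98, d(B,C) = 4² + 7² + 2² + 2² = 73, d(A,C) = 1² + 1² + 1² + 2² = 7.
d(A,B) + d(B,C) - d(A,C) = 98 + 73 - 7 = 171 - 7 = 164. This is ≥ 0, so the triangle inequality holds for these points.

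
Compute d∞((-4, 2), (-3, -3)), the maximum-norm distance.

max(|x_i - y_i|) = max(|-4 - (-3)|, |2 - (-3)|) = max(1, 5) = 5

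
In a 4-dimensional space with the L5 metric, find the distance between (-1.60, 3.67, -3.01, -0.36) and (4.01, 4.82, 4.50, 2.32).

(Σ|x_i - y_i|^5)^(1/5) = (|-1.6 - 4.01|^5 + |3.67 - 4.82|^5 + |-3.01 - 4.5|^5 + |-0.36 - 2.32|^5)^(1/5)
= (5.61^5 + 1.15^5 + 7.51^5 + 2.68^5)^(1/5) ≈ (5556.6662 + 2.0114 + 23889.0943 + 138.2528)^(1/5) = (29586.0247)^(1/5) ≈ 7.8382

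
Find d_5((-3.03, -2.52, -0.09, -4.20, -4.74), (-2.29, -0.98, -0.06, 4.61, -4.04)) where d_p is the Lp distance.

(Σ|x_i - y_i|^5)^(1/5) = (|-3.03 - (-2.29)|^5 + |-2.52 - (-0.98)|^5 + |-0.09 - (-0.06)|^5 + |-4.2 - 4.61|^5 + |-4.74 - (-4.04)|^5)^(1/5)
= (0.74^5 + 1.54^5 + 0.03^5 + 8.81^5 + 0.7^5)^(1/5) ≈ (0.2219 + 8.6617 + 0 + 53073.7216 + 0.1681)^(1/5) = (53082.7733)^(1/5) ≈ 8.8103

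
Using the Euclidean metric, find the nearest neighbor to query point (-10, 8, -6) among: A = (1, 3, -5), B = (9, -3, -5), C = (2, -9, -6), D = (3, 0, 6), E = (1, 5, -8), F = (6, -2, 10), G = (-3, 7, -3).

Distances: d(A) ≈ 12.1244, d(B) ≈ 21.9773, d(C) ≈ 20.8087, d(D) ≈ 19.4165, d(E) ≈ 11.5758, d(F) ≈ 24.7386, d(G) ≈ 7.6811. Nearest: G = (-3, 7, -3) with distance 7.6811.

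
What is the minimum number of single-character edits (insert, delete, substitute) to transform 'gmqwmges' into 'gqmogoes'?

Let D[i][j] be the edit distance between the first i characters of 'gmqwmges' and the first j characters of 'gqmogoes', with D[i][0] = i, D[0][j] = j, and D[i][j] = D[i-1][j-1] if the characters match, else 1 + min(D[i-1][j], D[i][j-1], D[i-1][j-1]). Filling the table (rows: prefixes of 'gmqwmges', columns: prefixes of 'gqmogoes'):
     ε  g  q  m  o  g  o  e  s
  ε  0  1  2  3  4  5  6  7  8
  g  1  0  1  2  3  4  5  6  7
  m  2  1  1  1  2  3  4  5  6
  q  3  2  1  2  2  3  4  5  6
  w  4  3  2  2  3  3  4  5  6
  m  5  4  3  2  3  4  4  5  6
  g  6  5  4  3  3  3  4  5  6
  e  7  6  5  4  4  4  4  4  5
  s  8  7  6  5  5  5  5  5  4
The bottom-right entry gives D[8][8] = 4, so no sequence of fewer than 4 edits works. Backtracking through the table gives one optimal edit sequence (4 edits):
  gmqwmges → gqwmges (del m @2)
  gqwmges → gqmmges (sub w→m @3)
  gqmmges → gqmoges (sub m→o @4)
  gqmoges → gqmogoes (ins o @6)
Edit distance = 4.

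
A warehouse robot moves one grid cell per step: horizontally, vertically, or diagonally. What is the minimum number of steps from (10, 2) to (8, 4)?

max(|x_i - y_i|) = max(|10 - 8|, |2 - 4|) = max(2, 2) = 2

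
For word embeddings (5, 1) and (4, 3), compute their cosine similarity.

With u = (5, 1), v = (4, 3):
u·v = 5·4 + 1·3 = 20 + 3 = 23.
|u| = √(5² + 1²) = √26, |v| = √(4² + 3²) = √25, so |u||v| = √(26·25) = √650.
cos θ = (u·v)/(|u||v|) = 23/√650 ≈ 0.9021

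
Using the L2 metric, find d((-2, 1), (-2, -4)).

√(Σ(x_i - y_i)²) = √((-2 - (-2))² + (1 - (-4))²)
= √(0² + 5²) = √(0 + 25) = √25 = 5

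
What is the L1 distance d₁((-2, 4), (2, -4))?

Σ|x_i - y_i| = |-2 - 2| + |4 - (-4)| = 4 + 8 = 12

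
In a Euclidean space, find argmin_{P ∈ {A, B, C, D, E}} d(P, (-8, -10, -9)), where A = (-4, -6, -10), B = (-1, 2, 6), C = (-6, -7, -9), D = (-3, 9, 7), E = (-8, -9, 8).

Distances: d(A) ≈ 5.7446, d(B) ≈ 20.445, d(C) ≈ 3.6056, d(D) ≈ 25.3377, d(E) ≈ 17.0294. Nearest: C = (-6, -7, -9) with distance 3.6056.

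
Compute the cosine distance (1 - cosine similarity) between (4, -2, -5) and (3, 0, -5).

With u = (4, -2, -5), v = (3, 0, -5):
u·v = 4·3 + (-2)·0 + (-5)·(-5) = 12 + 0 + 25 = 37.
|u| = √(4² + (-2)² + (-5)²) = √45, |v| = √(3² + 0² + (-5)²) = √34, so |u||v| = √(45·34) = √1530.
cos θ = (u·v)/(|u||v|) = 37/√1530 ≈ 0.9459
Cosine distance = 1 - cos θ ≈ 1 - 0.9459 = 0.0541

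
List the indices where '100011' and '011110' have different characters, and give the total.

Differing positions: 1, 2, 3, 4, 6. Hamming distance = 5.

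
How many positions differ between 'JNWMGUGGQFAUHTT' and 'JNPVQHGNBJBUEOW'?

Differing positions: 3, 4, 5, 6, 8, 9, 10, 11, 13, 14, 15. Hamming distance = 11.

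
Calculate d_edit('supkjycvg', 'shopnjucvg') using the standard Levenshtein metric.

Let D[i][j] be the edit distance between the first i characters of 'supkjycvg' and the first j characters of 'shopnjucvg', with D[i][0] = i, D[0][j] = j, and D[i][j] = D[i-1][j-1] if the characters match, else 1 + min(D[i-1][j], D[i][j-1], D[i-1][j-1]). Filling the table (rows: prefixes of 'supkjycvg', columns: prefixes of 'shopnjucvg'):
     ε  s  h  o  p  n  j  u  c  v  g
  ε  0  1  2  3  4  5  6  7  8  9 10
  s  1  0  1  2  3  4  5  6  7  8  9
  u  2  1  1  2  3  4  5  5  6  7  8
  p  3  2  2  2  2  3  4  5  6  7  8
  k  4  3  3  3  3  3  4  5  6  7  8
  j  5  4  4  4  4  4  3  4  5  6  7
  y  6  5  5  5  5  5  4  4  5  6  7
  c  7  6  6  6  6  6  5  5  4  5  6
  v  8  7  7  7  7  7  6  6  5  4  5
  g  9  8  8  8  8  8  7  7  6  5  4
The bottom-right entry gives D[9][10] = 4, so no sequence of fewer than 4 edits works. Backtracking through the table gives one optimal edit sequence (4 edits):
  supkjycvg → shupkjycvg (ins h @2)
  shupkjycvg → shopkjycvg (sub u→o @3)
  shopkjycvg → shopnjycvg (sub k→n @5)
  shopnjycvg → shopnjucvg (sub y→u @7)
Edit distance = 4.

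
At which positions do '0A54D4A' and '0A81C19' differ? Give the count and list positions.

Differing positions: 3, 4, 5, 6, 7. Hamming distance = 5.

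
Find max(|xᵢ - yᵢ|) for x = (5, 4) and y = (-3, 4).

max(|x_i - y_i|) = max(|5 - (-3)|, |4 - 4|) = max(8, 0) = 8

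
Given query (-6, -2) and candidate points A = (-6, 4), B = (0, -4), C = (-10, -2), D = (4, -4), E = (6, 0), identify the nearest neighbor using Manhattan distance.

Distances: d(A) = 6, d(B) = 8, d(C) = 4, d(D) = 12, d(E) = 14. Nearest: C = (-10, -2) with distance 4.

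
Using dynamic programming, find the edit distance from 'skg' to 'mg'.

Let D[i][j] be the edit distance between the first i characters of 'skg' and the first j characters of 'mg', with D[i][0] = i, D[0][j] = j, and D[i][j] = D[i-1][j-1] if the characters match, else 1 + min(D[i-1][j], D[i][j-1], D[i-1][j-1]). Filling the table (rows: prefixes of 'skg', columns: prefixes of 'mg'):
     ε  m  g
  ε  0  1  2
  s  1  1  2
  k  2  2  2
  g  3  3  2
The bottom-right entry gives D[3][2] = 2, so no sequence of fewer than 2 edits works. Backtracking through the table gives one optimal edit sequence (2 edits):
  skg → kg (del s @1)
  kg → mg (sub k→m @1)
Edit distance = 2.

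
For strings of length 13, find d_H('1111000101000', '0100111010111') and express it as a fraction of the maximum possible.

Differing positions: 1, 3, 4, 5, 6, 7, 8, 9, 10, 11, 12, 13. Hamming distance = 12. The maximum possible Hamming distance for length-13 strings is 13, so d_H/13 = 12/13 ≈ 0.9231.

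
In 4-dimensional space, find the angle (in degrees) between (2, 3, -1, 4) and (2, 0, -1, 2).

With u = (2, 3, -1, 4), v = (2, 0, -1, 2):
u·v = 2·2 + 3·0 + (-1)·(-1) + 4·2 = 4 + 0 + 1 + 8 = 13.
|u| = √(2² + 3² + (-1)² + 4²) = √30, |v| = √(2² + 0² + (-1)² + 2²) = √9, so |u||v| = √(30·9) = √270.
cos θ = (u·v)/(|u||v|) = 13/√270 ≈ 0.791155
θ = arccos(0.791155) ≈ 37.71°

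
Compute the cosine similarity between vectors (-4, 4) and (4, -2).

With u = (-4, 4), v = (4, -2):
u·v = (-4)·4 + 4·(-2) = (-16) + (-8) = -24.
|u| = √((-4)² + 4²) = √32, |v| = √(4² + (-2)²) = √20, so |u||v| = √(32·20) = √640.
cos θ = (u·v)/(|u||v|) = -24/√640 ≈ -0.9487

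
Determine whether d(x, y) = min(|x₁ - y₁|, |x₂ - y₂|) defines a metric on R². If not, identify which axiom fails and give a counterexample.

No. d fails identity of indiscernibles: take x = (-5, 0) and y = (-5, 2). Then d(x,y) = min(|-5 - (-5)|, |0 - 2|) = min(0, 2) = 0, yet x ≠ y.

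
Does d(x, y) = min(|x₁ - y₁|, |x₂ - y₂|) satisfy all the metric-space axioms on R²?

No. d fails identity of indiscernibles: take x = (-5, 0) and y = (-5, 7). Then d(x,y) = min(|-5 - (-5)|, |0 - 7|) = min(0, 7) = 0, yet x ≠ y.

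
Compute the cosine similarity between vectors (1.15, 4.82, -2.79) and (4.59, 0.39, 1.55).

With u = (1.15, 4.82, -2.79), v = (4.59, 0.39, 1.55):
u·v = 1.15·4.59 + 4.82·0.39 + (-2.79)·1.55 = 5.2785 + 1.8798 + (-4.3245) = 2.8338.
|u| = √(1.15² + 4.82² + (-2.79)²) = √(1.3225 + 23.2324 + 7.7841) = √32.339, |v| = √(4.59² + 0.39² + 1.55²) = √(21.0681 + 0.1521 + 2.4025) = √23.6227.
cos θ = (u·v)/(|u||v|) = 2.8338/(√32.339·√23.6227) ≈ 0.1025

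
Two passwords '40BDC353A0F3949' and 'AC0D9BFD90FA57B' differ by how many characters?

Differing positions: 1, 2, 3, 5, 6, 7, 8, 9, 12, 13, 14, 15. Hamming distance = 12.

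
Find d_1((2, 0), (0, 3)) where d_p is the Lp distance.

Σ|x_i - y_i| = |2 - 0| + |0 - 3| = 2 + 3 = 5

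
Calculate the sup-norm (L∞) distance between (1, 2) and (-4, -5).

max(|x_i - y_i|) = max(|1 - (-4)|, |2 - (-5)|) = max(5, 7) = 7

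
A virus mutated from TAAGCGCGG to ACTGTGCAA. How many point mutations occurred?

Differing positions: 1, 2, 3, 5, 8, 9. Hamming distance = 6.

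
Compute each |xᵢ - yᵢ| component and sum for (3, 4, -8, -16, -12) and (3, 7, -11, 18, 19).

Σ|x_i - y_i| = |3 - 3| + |4 - 7| + |-8 - (-11)| + |-16 - 18| + |-12 - 19| = 0 + 3 + 3 + 34 + 31 = 71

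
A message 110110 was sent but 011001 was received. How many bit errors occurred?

Differing positions: 1, 3, 4, 5, 6. Hamming distance = 5.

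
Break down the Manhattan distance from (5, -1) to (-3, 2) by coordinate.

Σ|x_i - y_i| = |5 - (-3)| + |-1 - 2| = 8 + 3 = 11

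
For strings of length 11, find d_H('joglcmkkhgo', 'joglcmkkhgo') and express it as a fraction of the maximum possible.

Differing positions: none. Hamming distance = 0. The maximum possible Hamming distance for length-11 strings is 11, so d_H/11 = 0/11 = 0.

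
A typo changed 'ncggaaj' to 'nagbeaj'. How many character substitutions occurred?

Differing positions: 2, 4, 5. Hamming distance = 3.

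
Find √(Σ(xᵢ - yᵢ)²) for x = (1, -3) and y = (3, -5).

√(Σ(x_i - y_i)²) = √((1 - 3)² + (-3 - (-5))²)
= √((-2)² + 2²) = √(4 + 4) = √8 ≈ 2.8284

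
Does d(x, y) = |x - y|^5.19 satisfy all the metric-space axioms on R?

No. d(x,y) = |x-y|^5.19 fails the triangle inequality since p = 5.19 > 1. Counterexample: x = -3, y = 9, z = 18. d(x,z) = |-3 - 18|^5.19 = 21^5.19 ≈ 7283131.3034, but d(x,y) + d(y,z) = 12^5.19 + 9^5.19 ≈ 398979.5783 + 89643.4627 = 488623.041. Since 7283131.3034 > 488623.041, the triangle inequality is violated.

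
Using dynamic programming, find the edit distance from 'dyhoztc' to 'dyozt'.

Let D[i][j] be the edit distance between the first i characters of 'dyhoztc' and the first j characters of 'dyozt', with D[i][0] = i, D[0][j] = j, and D[i][j] = D[i-1][j-1] if the characters match, else 1 + min(D[i-1][j], D[i][j-1], D[i-1][j-1]). Filling the table (rows: prefixes of 'dyhoztc', columns: prefixes of 'dyozt'):
     ε  d  y  o  z  t
  ε  0  1  2  3  4  5
  d  1  0  1  2  3  4
  y  2  1  0  1  2  3
  h  3  2  1  1  2  3
  o  4  3  2  1  2  3
  z  5  4  3  2  1  2
  t  6  5  4  3  2  1
  c  7  6  5  4  3  2
The bottom-right entry gives D[7][5] = 2, so no sequence of fewer than 2 edits works. Backtracking through the table gives one optimal edit sequence (2 edits):
  dyhoztc → dyoztc (del h @3)
  dyoztc → dyozt (del c @6)
Edit distance = 2.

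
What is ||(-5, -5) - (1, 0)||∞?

max(|x_i - y_i|) = max(|-5 - 1|, |-5 - 0|) = max(6, 5) = 6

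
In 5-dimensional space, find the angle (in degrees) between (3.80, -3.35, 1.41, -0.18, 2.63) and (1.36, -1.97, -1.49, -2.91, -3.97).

With u = (3.80, -3.35, 1.41, -0.18, 2.63), v = (1.36, -1.97, -1.49, -2.91, -3.97):
u·v = 3.8·1.36 + (-3.35)·(-1.97) + 1.41·(-1.49) + (-0.18)·(-2.91) + 2.63·(-3.97) = 5.168 + 6.5995 + (-2.1009) + 0.5238 + (-10.4411) = -0.2507.
|u| = √(3.8² + (-3.35)² + 1.41² + (-0.18)² + 2.63²) = √(14.44 + 11.2225 + 1.9881 + 0.0324 + 6.9169) = √34.5999, |v| = √(1.36² + (-1.97)² + (-1.49)² + (-2.91)² + (-3.97)²) = √(1.8496 + 3.8809 + 2.2201 + 8.4681 + 15.7609) = √32.1796.
cos θ = (u·v)/(|u||v|) = -0.2507/(√34.5999·√32.1796) ≈ -0.007513
θ = arccos(-0.007513) ≈ 90.43°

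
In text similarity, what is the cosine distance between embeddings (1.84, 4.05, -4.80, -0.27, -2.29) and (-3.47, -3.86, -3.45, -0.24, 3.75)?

With u = (1.84, 4.05, -4.80, -0.27, -2.29), v = (-3.47, -3.86, -3.45, -0.24, 3.75):
u·v = 1.84·(-3.47) + 4.05·(-3.86) + (-4.8)·(-3.45) + (-0.27)·(-0.24) + (-2.29)·3.75 = (-6.3848) + (-15.633) + 16.56 + 0.0648 + (-8.5875) = -13.9805.
|u| = √(1.84² + 4.05² + (-4.8)² + (-0.27)² + (-2.29)²) = √(3.3856 + 16.4025 + 23.04 + 0.0729 + 5.2441) = √48.1451, |v| = √((-3.47)² + (-3.86)² + (-3.45)² + (-0.24)² + 3.75²) = √(12.0409 + 14.8996 + 11.9025 + 0.0576 + 14.0625) = √52.9631.
cos θ = (u·v)/(|u||v|) = -13.9805/(√48.1451·√52.9631) ≈ -0.2769
Cosine distance = 1 - cos θ ≈ 1 - (-0.2769) = 1.2769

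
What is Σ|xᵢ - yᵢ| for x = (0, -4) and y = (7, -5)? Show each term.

Σ|x_i - y_i| = |0 - 7| + |-4 - (-5)| = 7 + 1 = 8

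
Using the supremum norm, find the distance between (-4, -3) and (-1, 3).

max(|x_i - y_i|) = max(|-4 - (-1)|, |-3 - 3|) = max(3, 6) = 6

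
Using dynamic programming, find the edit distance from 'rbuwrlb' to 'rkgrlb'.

Let D[i][j] be the edit distance between the first i characters of 'rbuwrlb' and the first j characters of 'rkgrlb', with D[i][0] = i, D[0][j] = j, and D[i][j] = D[i-1][j-1] if the characters match, else 1 + min(D[i-1][j], D[i][j-1], D[i-1][j-1]). Filling the table (rows: prefixes of 'rbuwrlb', columns: prefixes of 'rkgrlb'):
     ε  r  k  g  r  l  b
  ε  0  1  2  3  4  5  6
  r  1  0  1  2  3  4  5
  b  2  1  1  2  3  4  4
  u  3  2  2  2  3  4  5
  w  4  3  3  3  3  4  5
  r  5  4  4  4  3  4  5
  l  6  5  5  5  4  3  4
  b  7  6  6  6  5  4  3
The bottom-right entry gives D[7][6] = 3, so no sequence of fewer than 3 edits works. Backtracking through the table gives one optimal edit sequence (3 edits):
  rbuwrlb → ruwrlb (del b @2)
  ruwrlb → rkwrlb (sub u→k @2)
  rkwrlb → rkgrlb (sub w→g @3)
Edit distance = 3.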